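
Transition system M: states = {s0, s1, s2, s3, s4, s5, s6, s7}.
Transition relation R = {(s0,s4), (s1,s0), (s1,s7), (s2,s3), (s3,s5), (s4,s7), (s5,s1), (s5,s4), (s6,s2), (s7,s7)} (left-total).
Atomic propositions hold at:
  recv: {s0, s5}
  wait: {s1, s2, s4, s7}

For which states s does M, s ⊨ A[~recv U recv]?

Sat(~recv) = {s1, s2, s3, s4, s6, s7}
A[~recv U recv]: least fixpoint, start Z0 = Sat(recv) = {s0, s5}, add states in Sat(~recv) with every successor in Z. Z1 = {s0, s3, s5}; Z2 = {s0, s2, s3, s5}; Z3 = {s0, s2, s3, s5, s6}; fixed.
Sat(A[~recv U recv]) = {s0, s2, s3, s5, s6}

{s0, s2, s3, s5, s6}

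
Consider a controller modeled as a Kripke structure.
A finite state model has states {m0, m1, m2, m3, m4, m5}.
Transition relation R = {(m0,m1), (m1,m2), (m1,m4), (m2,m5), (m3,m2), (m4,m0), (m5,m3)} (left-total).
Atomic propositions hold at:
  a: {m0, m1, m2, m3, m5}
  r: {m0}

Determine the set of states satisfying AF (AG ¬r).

{m2, m3, m5}

Sat(¬r) = {m1, m2, m3, m4, m5}
AG ¬r: greatest fixpoint, start Z0 = {m1, m2, m3, m4, m5}, keep only states in Sat with every successor in Z. Z1 = {m1, m2, m3, m5}; Z2 = {m2, m3, m5}; fixed.
Sat(AG ¬r) = {m2, m3, m5}
AF (AG ¬r): least fixpoint, start Z0 = {m2, m3, m5}, add states with every successor in Z. Already a fixed point.
Sat(AF (AG ¬r)) = {m2, m3, m5}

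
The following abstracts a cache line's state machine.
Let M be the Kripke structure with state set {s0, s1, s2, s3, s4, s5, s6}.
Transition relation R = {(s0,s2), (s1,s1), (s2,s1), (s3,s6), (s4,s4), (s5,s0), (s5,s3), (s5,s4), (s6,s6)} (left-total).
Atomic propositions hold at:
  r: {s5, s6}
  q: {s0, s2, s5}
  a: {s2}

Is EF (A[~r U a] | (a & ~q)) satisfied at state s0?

Yes

Sat(~r) = {s0, s1, s2, s3, s4}
A[~r U a]: least fixpoint, start Z0 = Sat(a) = {s2}, add states in Sat(~r) with every successor in Z. Z1 = {s0, s2}; fixed.
Sat(A[~r U a]) = {s0, s2}
Sat(~q) = {s1, s3, s4, s6}
Sat(a & ~q) = ∅
Sat(A[~r U a] | (a & ~q)) = {s0, s2}
EF (A[~r U a] | (a & ~q)): least fixpoint, start Z0 = {s0, s2}, add states with some successor in Z. Z1 = {s0, s2, s5}; fixed.
Sat(EF (A[~r U a] | (a & ~q))) = {s0, s2, s5}
s0 ∈ Sat(EF (A[~r U a] | (a & ~q))) = {s0, s2, s5}, so the formula holds at s0.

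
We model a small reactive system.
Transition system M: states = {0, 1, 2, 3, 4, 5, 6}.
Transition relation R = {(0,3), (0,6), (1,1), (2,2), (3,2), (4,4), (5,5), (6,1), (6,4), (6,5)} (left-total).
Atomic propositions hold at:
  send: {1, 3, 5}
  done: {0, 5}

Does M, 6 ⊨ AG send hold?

No

AG send: greatest fixpoint, start Z0 = {1, 3, 5}, keep only states in Sat with every successor in Z. Z1 = {1, 5}; fixed.
Sat(AG send) = {1, 5}
6 ∉ Sat(AG send) = {1, 5}, so the formula does not hold at 6.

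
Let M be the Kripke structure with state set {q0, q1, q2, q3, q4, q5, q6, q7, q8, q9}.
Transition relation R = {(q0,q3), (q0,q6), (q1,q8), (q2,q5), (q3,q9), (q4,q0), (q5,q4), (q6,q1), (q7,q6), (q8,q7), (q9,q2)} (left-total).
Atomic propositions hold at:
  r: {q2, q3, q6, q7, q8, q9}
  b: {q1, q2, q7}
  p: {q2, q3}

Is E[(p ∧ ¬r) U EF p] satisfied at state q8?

No

Sat(¬r) = {q0, q1, q4, q5}
Sat(p ∧ ¬r) = ∅
EF p: least fixpoint, start Z0 = {q2, q3}, add states with some successor in Z. Z1 = {q0, q2, q3, q9}; Z2 = {q0, q2, q3, q4, q9}; Z3 = {q0, q2, q3, q4, q5, q9}; fixed.
Sat(EF p) = {q0, q2, q3, q4, q5, q9}
E[(p ∧ ¬r) U EF p]: least fixpoint, start Z0 = Sat(EF p) = {q0, q2, q3, q4, q5, q9}, add states in Sat(p ∧ ¬r) with some successor in Z. Already a fixed point.
Sat(E[(p ∧ ¬r) U EF p]) = {q0, q2, q3, q4, q5, q9}
q8 ∉ Sat(E[(p ∧ ¬r) U EF p]) = {q0, q2, q3, q4, q5, q9}, so the formula does not hold at q8.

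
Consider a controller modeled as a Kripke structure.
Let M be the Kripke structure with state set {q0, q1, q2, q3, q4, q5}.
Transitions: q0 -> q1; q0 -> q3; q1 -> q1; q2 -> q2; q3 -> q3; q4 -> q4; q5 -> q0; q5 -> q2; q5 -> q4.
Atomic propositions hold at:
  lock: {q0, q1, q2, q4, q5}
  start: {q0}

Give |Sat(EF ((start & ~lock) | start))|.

2

Sat(~lock) = {q3}
Sat(start & ~lock) = ∅
Sat((start & ~lock) | start) = {q0}
EF ((start & ~lock) | start): least fixpoint, start Z0 = {q0}, add states with some successor in Z. Z1 = {q0, q5}; fixed.
Sat(EF ((start & ~lock) | start)) = {q0, q5}
|Sat(EF ((start & ~lock) | start))| = |{q0, q5}| = 2.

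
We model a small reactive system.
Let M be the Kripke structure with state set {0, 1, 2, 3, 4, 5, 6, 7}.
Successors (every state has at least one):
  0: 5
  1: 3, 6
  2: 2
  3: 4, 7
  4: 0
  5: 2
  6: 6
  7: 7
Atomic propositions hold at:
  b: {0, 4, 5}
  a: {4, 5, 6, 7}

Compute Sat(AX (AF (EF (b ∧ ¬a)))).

{4}

Sat(¬a) = {0, 1, 2, 3}
Sat(b ∧ ¬a) = {0}
EF (b ∧ ¬a): least fixpoint, start Z0 = {0}, add states with some successor in Z. Z1 = {0, 4}; Z2 = {0, 3, 4}; Z3 = {0, 1, 3, 4}; fixed.
Sat(EF (b ∧ ¬a)) = {0, 1, 3, 4}
AF (EF (b ∧ ¬a)): least fixpoint, start Z0 = {0, 1, 3, 4}, add states with every successor in Z. Already a fixed point.
Sat(AF (EF (b ∧ ¬a))) = {0, 1, 3, 4}
Sat(AX (AF (EF (b ∧ ¬a)))) = {s : every successor in {0, 1, 3, 4}} = {4}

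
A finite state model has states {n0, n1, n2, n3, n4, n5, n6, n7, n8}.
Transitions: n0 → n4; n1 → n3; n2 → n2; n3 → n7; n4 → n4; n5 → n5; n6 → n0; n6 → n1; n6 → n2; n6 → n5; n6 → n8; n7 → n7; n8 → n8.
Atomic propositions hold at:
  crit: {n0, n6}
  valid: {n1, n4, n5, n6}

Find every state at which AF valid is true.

{n0, n1, n4, n5, n6}

AF valid: least fixpoint, start Z0 = {n1, n4, n5, n6}, add states with every successor in Z. Z1 = {n0, n1, n4, n5, n6}; fixed.
Sat(AF valid) = {n0, n1, n4, n5, n6}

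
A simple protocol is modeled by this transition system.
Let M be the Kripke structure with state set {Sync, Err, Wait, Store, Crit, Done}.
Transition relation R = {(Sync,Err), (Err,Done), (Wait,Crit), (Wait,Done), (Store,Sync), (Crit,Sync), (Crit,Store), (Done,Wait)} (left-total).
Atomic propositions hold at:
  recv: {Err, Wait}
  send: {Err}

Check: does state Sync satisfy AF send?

Yes

AF send: least fixpoint, start Z0 = {Err}, add states with every successor in Z. Z1 = {Sync, Err}; Z2 = {Sync, Err, Store}; Z3 = {Sync, Err, Store, Crit}; fixed.
Sat(AF send) = {Sync, Err, Store, Crit}
Sync ∈ Sat(AF send) = {Sync, Err, Store, Crit}, so the formula holds at Sync.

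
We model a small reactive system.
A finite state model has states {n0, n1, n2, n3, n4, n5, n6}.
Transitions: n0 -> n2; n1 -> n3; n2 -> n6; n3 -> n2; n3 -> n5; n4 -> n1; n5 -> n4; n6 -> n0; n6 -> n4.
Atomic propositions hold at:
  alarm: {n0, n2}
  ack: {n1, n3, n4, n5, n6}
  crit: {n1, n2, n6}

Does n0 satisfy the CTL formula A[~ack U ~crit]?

Yes

Sat(~ack) = {n0, n2}
Sat(~crit) = {n0, n3, n4, n5}
A[~ack U ~crit]: least fixpoint, start Z0 = Sat(~crit) = {n0, n3, n4, n5}, add states in Sat(~ack) with every successor in Z. Already a fixed point.
Sat(A[~ack U ~crit]) = {n0, n3, n4, n5}
n0 ∈ Sat(A[~ack U ~crit]) = {n0, n3, n4, n5}, so the formula holds at n0.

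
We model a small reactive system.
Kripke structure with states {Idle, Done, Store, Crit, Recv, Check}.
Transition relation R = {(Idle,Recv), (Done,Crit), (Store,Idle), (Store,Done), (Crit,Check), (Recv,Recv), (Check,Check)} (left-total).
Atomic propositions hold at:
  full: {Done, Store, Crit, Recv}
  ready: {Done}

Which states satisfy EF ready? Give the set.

{Done, Store}

EF ready: least fixpoint, start Z0 = {Done}, add states with some successor in Z. Z1 = {Done, Store}; fixed.
Sat(EF ready) = {Done, Store}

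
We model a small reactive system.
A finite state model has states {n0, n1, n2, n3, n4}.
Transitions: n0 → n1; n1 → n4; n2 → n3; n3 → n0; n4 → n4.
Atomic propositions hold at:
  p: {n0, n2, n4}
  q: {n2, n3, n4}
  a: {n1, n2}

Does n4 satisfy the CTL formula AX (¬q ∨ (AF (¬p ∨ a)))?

Sat(¬q) = {n0, n1}
Sat(¬p) = {n1, n3}
Sat(¬p ∨ a) = {n1, n2, n3}
AF (¬p ∨ a): least fixpoint, start Z0 = {n1, n2, n3}, add states with every successor in Z. Z1 = {n0, n1, n2, n3}; fixed.
Sat(AF (¬p ∨ a)) = {n0, n1, n2, n3}
Sat(¬q ∨ (AF (¬p ∨ a))) = {n0, n1, n2, n3}
Sat(AX (¬q ∨ (AF (¬p ∨ a)))) = {s : every successor in {n0, n1, n2, n3}} = {n0, n2, n3}
n4 ∉ Sat(AX (¬q ∨ (AF (¬p ∨ a)))) = {n0, n2, n3}, so the formula does not hold at n4.

No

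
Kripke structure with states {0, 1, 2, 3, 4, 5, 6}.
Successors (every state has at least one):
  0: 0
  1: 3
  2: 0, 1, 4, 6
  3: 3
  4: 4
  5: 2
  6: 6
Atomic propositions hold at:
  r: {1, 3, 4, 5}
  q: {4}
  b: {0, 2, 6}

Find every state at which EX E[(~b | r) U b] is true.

Sat(~b) = {1, 3, 4, 5}
Sat(~b | r) = {1, 3, 4, 5}
E[(~b | r) U b]: least fixpoint, start Z0 = Sat(b) = {0, 2, 6}, add states in Sat(~b | r) with some successor in Z. Z1 = {0, 2, 5, 6}; fixed.
Sat(E[(~b | r) U b]) = {0, 2, 5, 6}
Sat(EX E[(~b | r) U b]) = {s : some successor in {0, 2, 5, 6}} = {0, 2, 5, 6}

{0, 2, 5, 6}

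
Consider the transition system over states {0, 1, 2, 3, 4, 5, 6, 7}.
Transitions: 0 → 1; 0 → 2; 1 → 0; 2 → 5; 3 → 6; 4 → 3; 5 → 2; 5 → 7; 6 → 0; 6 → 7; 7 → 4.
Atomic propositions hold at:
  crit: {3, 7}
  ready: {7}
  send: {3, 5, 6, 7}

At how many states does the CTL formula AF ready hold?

AF ready: least fixpoint, start Z0 = {7}, add states with every successor in Z. Already a fixed point.
Sat(AF ready) = {7}
|Sat(AF ready)| = |{7}| = 1.

1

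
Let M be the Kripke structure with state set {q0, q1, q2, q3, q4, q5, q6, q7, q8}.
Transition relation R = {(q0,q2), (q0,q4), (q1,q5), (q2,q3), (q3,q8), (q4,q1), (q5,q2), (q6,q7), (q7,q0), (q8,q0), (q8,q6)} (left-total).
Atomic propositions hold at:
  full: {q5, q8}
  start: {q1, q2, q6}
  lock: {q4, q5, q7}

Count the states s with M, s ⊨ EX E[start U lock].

5

E[start U lock]: least fixpoint, start Z0 = Sat(lock) = {q4, q5, q7}, add states in Sat(start) with some successor in Z. Z1 = {q1, q4, q5, q6, q7}; fixed.
Sat(E[start U lock]) = {q1, q4, q5, q6, q7}
Sat(EX E[start U lock]) = {s : some successor in {q1, q4, q5, q6, q7}} = {q0, q1, q4, q6, q8}
|Sat(EX E[start U lock])| = |{q0, q1, q4, q6, q8}| = 5.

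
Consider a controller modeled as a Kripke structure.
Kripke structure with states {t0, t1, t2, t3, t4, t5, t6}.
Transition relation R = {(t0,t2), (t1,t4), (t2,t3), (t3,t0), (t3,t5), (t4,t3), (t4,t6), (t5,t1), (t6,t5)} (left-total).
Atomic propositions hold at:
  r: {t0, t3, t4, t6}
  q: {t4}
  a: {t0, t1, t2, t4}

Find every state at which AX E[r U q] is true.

E[r U q]: least fixpoint, start Z0 = Sat(q) = {t4}, add states in Sat(r) with some successor in Z. Already a fixed point.
Sat(E[r U q]) = {t4}
Sat(AX E[r U q]) = {s : every successor in {t4}} = {t1}

{t1}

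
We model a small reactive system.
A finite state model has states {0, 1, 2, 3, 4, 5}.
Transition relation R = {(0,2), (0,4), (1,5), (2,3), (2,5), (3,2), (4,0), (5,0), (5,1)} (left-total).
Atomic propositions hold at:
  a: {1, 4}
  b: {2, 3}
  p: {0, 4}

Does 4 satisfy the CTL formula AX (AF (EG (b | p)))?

Sat(b | p) = {0, 2, 3, 4}
EG (b | p): greatest fixpoint, start Z0 = {0, 2, 3, 4}, keep only states in Sat with some successor in Z. Already a fixed point.
Sat(EG (b | p)) = {0, 2, 3, 4}
AF (EG (b | p)): least fixpoint, start Z0 = {0, 2, 3, 4}, add states with every successor in Z. Already a fixed point.
Sat(AF (EG (b | p))) = {0, 2, 3, 4}
Sat(AX (AF (EG (b | p)))) = {s : every successor in {0, 2, 3, 4}} = {0, 3, 4}
4 ∈ Sat(AX (AF (EG (b | p)))) = {0, 3, 4}, so the formula holds at 4.

Yes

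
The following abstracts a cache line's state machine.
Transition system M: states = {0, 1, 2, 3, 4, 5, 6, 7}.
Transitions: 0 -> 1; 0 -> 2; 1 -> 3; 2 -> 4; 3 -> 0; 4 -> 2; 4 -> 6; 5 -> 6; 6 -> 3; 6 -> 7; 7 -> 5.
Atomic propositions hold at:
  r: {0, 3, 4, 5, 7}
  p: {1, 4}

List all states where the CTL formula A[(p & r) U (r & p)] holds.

{4}

Sat(p & r) = {4}
Sat(r & p) = {4}
A[(p & r) U (r & p)]: least fixpoint, start Z0 = Sat((r & p)) = {4}, add states in Sat(p & r) with every successor in Z. Already a fixed point.
Sat(A[(p & r) U (r & p)]) = {4}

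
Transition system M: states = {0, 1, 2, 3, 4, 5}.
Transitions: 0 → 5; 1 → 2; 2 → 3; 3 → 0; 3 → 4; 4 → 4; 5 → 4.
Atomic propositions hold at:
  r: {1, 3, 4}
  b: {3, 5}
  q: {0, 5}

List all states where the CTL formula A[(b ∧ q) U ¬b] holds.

{0, 1, 2, 4, 5}

Sat(b ∧ q) = {5}
Sat(¬b) = {0, 1, 2, 4}
A[(b ∧ q) U ¬b]: least fixpoint, start Z0 = Sat(¬b) = {0, 1, 2, 4}, add states in Sat(b ∧ q) with every successor in Z. Z1 = {0, 1, 2, 4, 5}; fixed.
Sat(A[(b ∧ q) U ¬b]) = {0, 1, 2, 4, 5}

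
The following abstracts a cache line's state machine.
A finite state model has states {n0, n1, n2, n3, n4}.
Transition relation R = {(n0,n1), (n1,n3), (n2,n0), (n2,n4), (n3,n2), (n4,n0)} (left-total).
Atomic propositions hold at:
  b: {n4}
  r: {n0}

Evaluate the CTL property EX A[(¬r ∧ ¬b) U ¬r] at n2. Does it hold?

Sat(¬r) = {n1, n2, n3, n4}
Sat(¬b) = {n0, n1, n2, n3}
Sat(¬r ∧ ¬b) = {n1, n2, n3}
A[(¬r ∧ ¬b) U ¬r]: least fixpoint, start Z0 = Sat(¬r) = {n1, n2, n3, n4}, add states in Sat(¬r ∧ ¬b) with every successor in Z. Already a fixed point.
Sat(A[(¬r ∧ ¬b) U ¬r]) = {n1, n2, n3, n4}
Sat(EX A[(¬r ∧ ¬b) U ¬r]) = {s : some successor in {n1, n2, n3, n4}} = {n0, n1, n2, n3}
n2 ∈ Sat(EX A[(¬r ∧ ¬b) U ¬r]) = {n0, n1, n2, n3}, so the formula holds at n2.

Yes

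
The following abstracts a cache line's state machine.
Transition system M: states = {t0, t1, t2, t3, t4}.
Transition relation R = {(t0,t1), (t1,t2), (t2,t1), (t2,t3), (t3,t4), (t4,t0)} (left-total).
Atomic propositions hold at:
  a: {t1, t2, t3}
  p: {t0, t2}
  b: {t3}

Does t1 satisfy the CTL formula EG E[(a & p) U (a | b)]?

Sat(a & p) = {t2}
Sat(a | b) = {t1, t2, t3}
E[(a & p) U (a | b)]: least fixpoint, start Z0 = Sat((a | b)) = {t1, t2, t3}, add states in Sat(a & p) with some successor in Z. Already a fixed point.
Sat(E[(a & p) U (a | b)]) = {t1, t2, t3}
EG E[(a & p) U (a | b)]: greatest fixpoint, start Z0 = {t1, t2, t3}, keep only states in Sat with some successor in Z. Z1 = {t1, t2}; fixed.
Sat(EG E[(a & p) U (a | b)]) = {t1, t2}
t1 ∈ Sat(EG E[(a & p) U (a | b)]) = {t1, t2}, so the formula holds at t1.

Yes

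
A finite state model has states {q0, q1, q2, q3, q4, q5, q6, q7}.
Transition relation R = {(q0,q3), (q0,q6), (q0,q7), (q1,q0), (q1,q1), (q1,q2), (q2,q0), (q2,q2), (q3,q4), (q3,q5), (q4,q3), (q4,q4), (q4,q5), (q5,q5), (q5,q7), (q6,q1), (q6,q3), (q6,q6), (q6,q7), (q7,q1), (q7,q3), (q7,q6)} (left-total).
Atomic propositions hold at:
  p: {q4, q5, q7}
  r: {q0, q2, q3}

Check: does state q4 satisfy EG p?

EG p: greatest fixpoint, start Z0 = {q4, q5, q7}, keep only states in Sat with some successor in Z. Z1 = {q4, q5}; fixed.
Sat(EG p) = {q4, q5}
q4 ∈ Sat(EG p) = {q4, q5}, so the formula holds at q4.

Yes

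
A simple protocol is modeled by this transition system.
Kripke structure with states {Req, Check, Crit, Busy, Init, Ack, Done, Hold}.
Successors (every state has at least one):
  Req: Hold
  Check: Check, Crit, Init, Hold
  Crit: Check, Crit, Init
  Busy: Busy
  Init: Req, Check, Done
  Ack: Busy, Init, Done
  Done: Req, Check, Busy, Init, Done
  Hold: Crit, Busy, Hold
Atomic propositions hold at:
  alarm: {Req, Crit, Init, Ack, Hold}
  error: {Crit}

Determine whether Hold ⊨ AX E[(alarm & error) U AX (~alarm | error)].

No

Sat(alarm & error) = {Crit}
Sat(~alarm) = {Check, Busy, Done}
Sat(~alarm | error) = {Check, Crit, Busy, Done}
Sat(AX (~alarm | error)) = {s : every successor in {Check, Crit, Busy, Done}} = {Busy}
E[(alarm & error) U AX (~alarm | error)]: least fixpoint, start Z0 = Sat(AX (~alarm | error)) = {Busy}, add states in Sat(alarm & error) with some successor in Z. Already a fixed point.
Sat(E[(alarm & error) U AX (~alarm | error)]) = {Busy}
Sat(AX E[(alarm & error) U AX (~alarm | error)]) = {s : every successor in {Busy}} = {Busy}
Hold ∉ Sat(AX E[(alarm & error) U AX (~alarm | error)]) = {Busy}, so the formula does not hold at Hold.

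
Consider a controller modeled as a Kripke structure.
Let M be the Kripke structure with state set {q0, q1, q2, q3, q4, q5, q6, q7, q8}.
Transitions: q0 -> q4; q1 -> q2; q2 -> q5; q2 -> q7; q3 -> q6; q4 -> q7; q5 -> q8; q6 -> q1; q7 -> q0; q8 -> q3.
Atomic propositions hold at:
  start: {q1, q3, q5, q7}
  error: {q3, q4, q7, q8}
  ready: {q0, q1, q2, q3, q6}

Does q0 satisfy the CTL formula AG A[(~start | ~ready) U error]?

Sat(~start) = {q0, q2, q4, q6, q8}
Sat(~ready) = {q4, q5, q7, q8}
Sat(~start | ~ready) = {q0, q2, q4, q5, q6, q7, q8}
A[(~start | ~ready) U error]: least fixpoint, start Z0 = Sat(error) = {q3, q4, q7, q8}, add states in Sat(~start | ~ready) with every successor in Z. Z1 = {q0, q3, q4, q5, q7, q8}; Z2 = {q0, q2, q3, q4, q5, q7, q8}; fixed.
Sat(A[(~start | ~ready) U error]) = {q0, q2, q3, q4, q5, q7, q8}
AG A[(~start | ~ready) U error]: greatest fixpoint, start Z0 = {q0, q2, q3, q4, q5, q7, q8}, keep only states in Sat with every successor in Z. Z1 = {q0, q2, q4, q5, q7, q8}; Z2 = {q0, q2, q4, q5, q7}; Z3 = {q0, q2, q4, q7}; Z4 = {q0, q4, q7}; fixed.
Sat(AG A[(~start | ~ready) U error]) = {q0, q4, q7}
q0 ∈ Sat(AG A[(~start | ~ready) U error]) = {q0, q4, q7}, so the formula holds at q0.

Yes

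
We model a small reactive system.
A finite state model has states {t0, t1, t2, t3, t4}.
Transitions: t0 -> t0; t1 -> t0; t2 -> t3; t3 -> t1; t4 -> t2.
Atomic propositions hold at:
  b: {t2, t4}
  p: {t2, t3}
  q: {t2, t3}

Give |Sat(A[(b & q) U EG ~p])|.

Sat(b & q) = {t2}
Sat(~p) = {t0, t1, t4}
EG ~p: greatest fixpoint, start Z0 = {t0, t1, t4}, keep only states in Sat with some successor in Z. Z1 = {t0, t1}; fixed.
Sat(EG ~p) = {t0, t1}
A[(b & q) U EG ~p]: least fixpoint, start Z0 = Sat(EG ~p) = {t0, t1}, add states in Sat(b & q) with every successor in Z. Already a fixed point.
Sat(A[(b & q) U EG ~p]) = {t0, t1}
|Sat(A[(b & q) U EG ~p])| = |{t0, t1}| = 2.

2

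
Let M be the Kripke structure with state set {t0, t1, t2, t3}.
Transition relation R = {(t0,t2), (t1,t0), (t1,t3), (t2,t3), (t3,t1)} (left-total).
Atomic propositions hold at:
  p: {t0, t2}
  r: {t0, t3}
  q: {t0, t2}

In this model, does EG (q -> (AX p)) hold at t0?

No

Sat(AX p) = {s : every successor in {t0, t2}} = {t0}
Sat(q -> (AX p)) = {t0, t1, t3}
EG (q -> (AX p)): greatest fixpoint, start Z0 = {t0, t1, t3}, keep only states in Sat with some successor in Z. Z1 = {t1, t3}; fixed.
Sat(EG (q -> (AX p))) = {t1, t3}
t0 ∉ Sat(EG (q -> (AX p))) = {t1, t3}, so the formula does not hold at t0.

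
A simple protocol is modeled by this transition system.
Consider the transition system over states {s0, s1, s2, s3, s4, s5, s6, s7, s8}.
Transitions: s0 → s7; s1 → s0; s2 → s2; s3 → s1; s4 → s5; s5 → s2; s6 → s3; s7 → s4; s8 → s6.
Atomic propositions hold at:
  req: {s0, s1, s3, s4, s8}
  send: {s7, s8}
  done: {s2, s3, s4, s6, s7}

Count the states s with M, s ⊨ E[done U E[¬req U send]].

2

Sat(¬req) = {s2, s5, s6, s7}
E[¬req U send]: least fixpoint, start Z0 = Sat(send) = {s7, s8}, add states in Sat(¬req) with some successor in Z. Already a fixed point.
Sat(E[¬req U send]) = {s7, s8}
E[done U E[¬req U send]]: least fixpoint, start Z0 = Sat(E[¬req U send]) = {s7, s8}, add states in Sat(done) with some successor in Z. Already a fixed point.
Sat(E[done U E[¬req U send]]) = {s7, s8}
|Sat(E[done U E[¬req U send]])| = |{s7, s8}| = 2.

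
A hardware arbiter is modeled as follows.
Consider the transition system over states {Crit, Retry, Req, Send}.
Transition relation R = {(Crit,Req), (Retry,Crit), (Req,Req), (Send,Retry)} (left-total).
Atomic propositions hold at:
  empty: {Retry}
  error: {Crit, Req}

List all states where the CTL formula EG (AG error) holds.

{Crit, Req}

AG error: greatest fixpoint, start Z0 = {Crit, Req}, keep only states in Sat with every successor in Z. Already a fixed point.
Sat(AG error) = {Crit, Req}
EG (AG error): greatest fixpoint, start Z0 = {Crit, Req}, keep only states in Sat with some successor in Z. Already a fixed point.
Sat(EG (AG error)) = {Crit, Req}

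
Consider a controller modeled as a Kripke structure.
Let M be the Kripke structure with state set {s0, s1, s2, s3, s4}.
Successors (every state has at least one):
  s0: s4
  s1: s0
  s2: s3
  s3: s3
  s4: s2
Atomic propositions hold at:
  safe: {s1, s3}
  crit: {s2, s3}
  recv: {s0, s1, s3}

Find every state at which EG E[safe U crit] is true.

E[safe U crit]: least fixpoint, start Z0 = Sat(crit) = {s2, s3}, add states in Sat(safe) with some successor in Z. Already a fixed point.
Sat(E[safe U crit]) = {s2, s3}
EG E[safe U crit]: greatest fixpoint, start Z0 = {s2, s3}, keep only states in Sat with some successor in Z. Already a fixed point.
Sat(EG E[safe U crit]) = {s2, s3}

{s2, s3}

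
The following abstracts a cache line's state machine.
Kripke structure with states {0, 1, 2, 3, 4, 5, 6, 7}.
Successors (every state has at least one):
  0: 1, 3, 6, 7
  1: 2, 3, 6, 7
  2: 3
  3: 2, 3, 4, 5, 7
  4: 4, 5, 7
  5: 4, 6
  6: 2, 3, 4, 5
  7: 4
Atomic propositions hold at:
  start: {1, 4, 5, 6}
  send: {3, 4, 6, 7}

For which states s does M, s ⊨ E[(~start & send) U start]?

{1, 3, 4, 5, 6, 7}

Sat(~start) = {0, 2, 3, 7}
Sat(~start & send) = {3, 7}
E[(~start & send) U start]: least fixpoint, start Z0 = Sat(start) = {1, 4, 5, 6}, add states in Sat(~start & send) with some successor in Z. Z1 = {1, 3, 4, 5, 6, 7}; fixed.
Sat(E[(~start & send) U start]) = {1, 3, 4, 5, 6, 7}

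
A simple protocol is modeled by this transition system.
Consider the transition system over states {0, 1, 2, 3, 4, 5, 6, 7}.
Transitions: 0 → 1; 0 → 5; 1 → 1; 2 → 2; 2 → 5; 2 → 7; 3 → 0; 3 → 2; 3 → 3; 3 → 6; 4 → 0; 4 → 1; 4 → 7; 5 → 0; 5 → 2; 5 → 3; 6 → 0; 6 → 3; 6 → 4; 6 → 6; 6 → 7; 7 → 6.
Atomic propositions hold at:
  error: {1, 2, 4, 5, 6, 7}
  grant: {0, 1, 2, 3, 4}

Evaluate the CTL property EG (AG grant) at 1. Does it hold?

Yes

AG grant: greatest fixpoint, start Z0 = {0, 1, 2, 3, 4}, keep only states in Sat with every successor in Z. Z1 = {1}; fixed.
Sat(AG grant) = {1}
EG (AG grant): greatest fixpoint, start Z0 = {1}, keep only states in Sat with some successor in Z. Already a fixed point.
Sat(EG (AG grant)) = {1}
1 ∈ Sat(EG (AG grant)) = {1}, so the formula holds at 1.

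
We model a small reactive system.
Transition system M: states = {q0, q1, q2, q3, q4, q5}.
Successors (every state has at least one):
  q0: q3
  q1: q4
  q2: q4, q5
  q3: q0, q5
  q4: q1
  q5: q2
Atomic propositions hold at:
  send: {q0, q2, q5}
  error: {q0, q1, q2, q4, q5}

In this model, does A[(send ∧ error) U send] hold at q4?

No

Sat(send ∧ error) = {q0, q2, q5}
A[(send ∧ error) U send]: least fixpoint, start Z0 = Sat(send) = {q0, q2, q5}, add states in Sat(send ∧ error) with every successor in Z. Already a fixed point.
Sat(A[(send ∧ error) U send]) = {q0, q2, q5}
q4 ∉ Sat(A[(send ∧ error) U send]) = {q0, q2, q5}, so the formula does not hold at q4.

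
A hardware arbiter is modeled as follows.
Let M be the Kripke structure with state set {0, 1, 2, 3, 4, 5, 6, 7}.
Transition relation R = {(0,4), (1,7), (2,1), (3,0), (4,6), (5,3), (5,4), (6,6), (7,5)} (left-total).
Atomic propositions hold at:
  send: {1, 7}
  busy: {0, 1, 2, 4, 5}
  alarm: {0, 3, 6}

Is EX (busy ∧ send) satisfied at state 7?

Sat(busy ∧ send) = {1}
Sat(EX (busy ∧ send)) = {s : some successor in {1}} = {2}
7 ∉ Sat(EX (busy ∧ send)) = {2}, so the formula does not hold at 7.

No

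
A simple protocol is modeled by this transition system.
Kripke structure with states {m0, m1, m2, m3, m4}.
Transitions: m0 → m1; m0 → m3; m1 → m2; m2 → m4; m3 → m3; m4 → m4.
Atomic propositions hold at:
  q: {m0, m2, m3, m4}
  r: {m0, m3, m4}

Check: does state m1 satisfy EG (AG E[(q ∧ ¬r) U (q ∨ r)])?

No

Sat(¬r) = {m1, m2}
Sat(q ∧ ¬r) = {m2}
Sat(q ∨ r) = {m0, m2, m3, m4}
E[(q ∧ ¬r) U (q ∨ r)]: least fixpoint, start Z0 = Sat((q ∨ r)) = {m0, m2, m3, m4}, add states in Sat(q ∧ ¬r) with some successor in Z. Already a fixed point.
Sat(E[(q ∧ ¬r) U (q ∨ r)]) = {m0, m2, m3, m4}
AG E[(q ∧ ¬r) U (q ∨ r)]: greatest fixpoint, start Z0 = {m0, m2, m3, m4}, keep only states in Sat with every successor in Z. Z1 = {m2, m3, m4}; fixed.
Sat(AG E[(q ∧ ¬r) U (q ∨ r)]) = {m2, m3, m4}
EG (AG E[(q ∧ ¬r) U (q ∨ r)]): greatest fixpoint, start Z0 = {m2, m3, m4}, keep only states in Sat with some successor in Z. Already a fixed point.
Sat(EG (AG E[(q ∧ ¬r) U (q ∨ r)])) = {m2, m3, m4}
m1 ∉ Sat(EG (AG E[(q ∧ ¬r) U (q ∨ r)])) = {m2, m3, m4}, so the formula does not hold at m1.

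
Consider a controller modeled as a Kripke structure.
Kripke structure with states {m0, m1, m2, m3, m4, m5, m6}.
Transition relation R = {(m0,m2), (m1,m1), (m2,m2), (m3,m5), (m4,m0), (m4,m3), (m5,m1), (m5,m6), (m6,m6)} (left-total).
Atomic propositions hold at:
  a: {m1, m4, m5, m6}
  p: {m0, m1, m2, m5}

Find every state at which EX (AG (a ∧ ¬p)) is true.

Sat(¬p) = {m3, m4, m6}
Sat(a ∧ ¬p) = {m4, m6}
AG (a ∧ ¬p): greatest fixpoint, start Z0 = {m4, m6}, keep only states in Sat with every successor in Z. Z1 = {m6}; fixed.
Sat(AG (a ∧ ¬p)) = {m6}
Sat(EX (AG (a ∧ ¬p))) = {s : some successor in {m6}} = {m5, m6}

{m5, m6}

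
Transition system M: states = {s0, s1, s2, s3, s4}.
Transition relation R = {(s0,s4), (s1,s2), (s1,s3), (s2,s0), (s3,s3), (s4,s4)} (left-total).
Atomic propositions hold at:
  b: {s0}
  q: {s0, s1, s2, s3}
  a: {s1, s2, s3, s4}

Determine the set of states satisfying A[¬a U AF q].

{s0, s1, s2, s3}

Sat(¬a) = {s0}
AF q: least fixpoint, start Z0 = {s0, s1, s2, s3}, add states with every successor in Z. Already a fixed point.
Sat(AF q) = {s0, s1, s2, s3}
A[¬a U AF q]: least fixpoint, start Z0 = Sat(AF q) = {s0, s1, s2, s3}, add states in Sat(¬a) with every successor in Z. Already a fixed point.
Sat(A[¬a U AF q]) = {s0, s1, s2, s3}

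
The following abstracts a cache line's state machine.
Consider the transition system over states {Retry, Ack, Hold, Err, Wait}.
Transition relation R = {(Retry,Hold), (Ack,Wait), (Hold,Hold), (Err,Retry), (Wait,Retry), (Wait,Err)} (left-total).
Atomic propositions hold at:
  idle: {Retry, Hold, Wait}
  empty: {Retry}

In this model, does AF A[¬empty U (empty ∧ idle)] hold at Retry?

Sat(¬empty) = {Ack, Hold, Err, Wait}
Sat(empty ∧ idle) = {Retry}
A[¬empty U (empty ∧ idle)]: least fixpoint, start Z0 = Sat((empty ∧ idle)) = {Retry}, add states in Sat(¬empty) with every successor in Z. Z1 = {Retry, Err}; Z2 = {Retry, Err, Wait}; Z3 = {Retry, Ack, Err, Wait}; fixed.
Sat(A[¬empty U (empty ∧ idle)]) = {Retry, Ack, Err, Wait}
AF A[¬empty U (empty ∧ idle)]: least fixpoint, start Z0 = {Retry, Ack, Err, Wait}, add states with every successor in Z. Already a fixed point.
Sat(AF A[¬empty U (empty ∧ idle)]) = {Retry, Ack, Err, Wait}
Retry ∈ Sat(AF A[¬empty U (empty ∧ idle)]) = {Retry, Ack, Err, Wait}, so the formula holds at Retry.

Yes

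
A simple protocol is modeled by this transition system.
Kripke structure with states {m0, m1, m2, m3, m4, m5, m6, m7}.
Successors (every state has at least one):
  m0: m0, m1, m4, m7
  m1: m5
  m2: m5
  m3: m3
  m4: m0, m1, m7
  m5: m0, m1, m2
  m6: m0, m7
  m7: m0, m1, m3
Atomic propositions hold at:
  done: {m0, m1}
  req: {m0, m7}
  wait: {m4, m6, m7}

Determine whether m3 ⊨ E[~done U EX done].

No

Sat(~done) = {m2, m3, m4, m5, m6, m7}
Sat(EX done) = {s : some successor in {m0, m1}} = {m0, m4, m5, m6, m7}
E[~done U EX done]: least fixpoint, start Z0 = Sat(EX done) = {m0, m4, m5, m6, m7}, add states in Sat(~done) with some successor in Z. Z1 = {m0, m2, m4, m5, m6, m7}; fixed.
Sat(E[~done U EX done]) = {m0, m2, m4, m5, m6, m7}
m3 ∉ Sat(E[~done U EX done]) = {m0, m2, m4, m5, m6, m7}, so the formula does not hold at m3.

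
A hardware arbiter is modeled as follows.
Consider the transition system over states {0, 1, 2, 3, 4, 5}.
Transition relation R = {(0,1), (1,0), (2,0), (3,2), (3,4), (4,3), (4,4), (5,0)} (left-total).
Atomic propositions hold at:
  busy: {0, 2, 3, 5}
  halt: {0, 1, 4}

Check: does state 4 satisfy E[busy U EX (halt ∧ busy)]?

Sat(halt ∧ busy) = {0}
Sat(EX (halt ∧ busy)) = {s : some successor in {0}} = {1, 2, 5}
E[busy U EX (halt ∧ busy)]: least fixpoint, start Z0 = Sat(EX (halt ∧ busy)) = {1, 2, 5}, add states in Sat(busy) with some successor in Z. Z1 = {0, 1, 2, 3, 5}; fixed.
Sat(E[busy U EX (halt ∧ busy)]) = {0, 1, 2, 3, 5}
4 ∉ Sat(E[busy U EX (halt ∧ busy)]) = {0, 1, 2, 3, 5}, so the formula does not hold at 4.

No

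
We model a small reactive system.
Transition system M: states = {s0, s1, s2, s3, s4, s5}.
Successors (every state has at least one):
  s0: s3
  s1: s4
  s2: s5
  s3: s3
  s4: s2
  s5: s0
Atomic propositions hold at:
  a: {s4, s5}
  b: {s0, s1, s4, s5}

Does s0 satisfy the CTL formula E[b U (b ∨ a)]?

Sat(b ∨ a) = {s0, s1, s4, s5}
E[b U (b ∨ a)]: least fixpoint, start Z0 = Sat((b ∨ a)) = {s0, s1, s4, s5}, add states in Sat(b) with some successor in Z. Already a fixed point.
Sat(E[b U (b ∨ a)]) = {s0, s1, s4, s5}
s0 ∈ Sat(E[b U (b ∨ a)]) = {s0, s1, s4, s5}, so the formula holds at s0.

Yes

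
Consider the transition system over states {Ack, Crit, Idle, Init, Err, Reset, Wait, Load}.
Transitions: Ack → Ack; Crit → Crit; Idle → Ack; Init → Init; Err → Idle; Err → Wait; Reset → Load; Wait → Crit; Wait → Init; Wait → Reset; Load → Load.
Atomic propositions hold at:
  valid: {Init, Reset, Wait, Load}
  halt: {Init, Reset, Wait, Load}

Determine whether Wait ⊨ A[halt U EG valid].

EG valid: greatest fixpoint, start Z0 = {Init, Reset, Wait, Load}, keep only states in Sat with some successor in Z. Already a fixed point.
Sat(EG valid) = {Init, Reset, Wait, Load}
A[halt U EG valid]: least fixpoint, start Z0 = Sat(EG valid) = {Init, Reset, Wait, Load}, add states in Sat(halt) with every successor in Z. Already a fixed point.
Sat(A[halt U EG valid]) = {Init, Reset, Wait, Load}
Wait ∈ Sat(A[halt U EG valid]) = {Init, Reset, Wait, Load}, so the formula holds at Wait.

Yes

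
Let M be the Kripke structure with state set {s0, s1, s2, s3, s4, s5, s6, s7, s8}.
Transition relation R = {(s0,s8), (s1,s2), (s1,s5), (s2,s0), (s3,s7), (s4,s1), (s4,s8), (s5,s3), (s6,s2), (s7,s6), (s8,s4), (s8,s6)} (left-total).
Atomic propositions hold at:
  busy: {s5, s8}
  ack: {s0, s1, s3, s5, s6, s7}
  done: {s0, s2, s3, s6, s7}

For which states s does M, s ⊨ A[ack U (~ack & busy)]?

{s0, s8}

Sat(~ack) = {s2, s4, s8}
Sat(~ack & busy) = {s8}
A[ack U (~ack & busy)]: least fixpoint, start Z0 = Sat((~ack & busy)) = {s8}, add states in Sat(ack) with every successor in Z. Z1 = {s0, s8}; fixed.
Sat(A[ack U (~ack & busy)]) = {s0, s8}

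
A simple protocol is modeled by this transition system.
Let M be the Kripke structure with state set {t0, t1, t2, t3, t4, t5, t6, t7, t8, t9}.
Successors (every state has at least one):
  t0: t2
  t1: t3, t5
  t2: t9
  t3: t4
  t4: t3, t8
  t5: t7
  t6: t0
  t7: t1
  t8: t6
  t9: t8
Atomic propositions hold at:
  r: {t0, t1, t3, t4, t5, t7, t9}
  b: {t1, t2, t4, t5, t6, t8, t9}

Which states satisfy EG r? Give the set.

{t1, t3, t4, t5, t7}

EG r: greatest fixpoint, start Z0 = {t0, t1, t3, t4, t5, t7, t9}, keep only states in Sat with some successor in Z. Z1 = {t1, t3, t4, t5, t7}; fixed.
Sat(EG r) = {t1, t3, t4, t5, t7}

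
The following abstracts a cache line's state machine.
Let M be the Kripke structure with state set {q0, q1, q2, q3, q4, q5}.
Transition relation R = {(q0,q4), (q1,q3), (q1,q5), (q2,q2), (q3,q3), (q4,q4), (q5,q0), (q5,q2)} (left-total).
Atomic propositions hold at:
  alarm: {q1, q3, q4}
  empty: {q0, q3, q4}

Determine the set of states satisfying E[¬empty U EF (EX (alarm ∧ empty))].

{q0, q1, q3, q4, q5}

Sat(¬empty) = {q1, q2, q5}
Sat(alarm ∧ empty) = {q3, q4}
Sat(EX (alarm ∧ empty)) = {s : some successor in {q3, q4}} = {q0, q1, q3, q4}
EF (EX (alarm ∧ empty)): least fixpoint, start Z0 = {q0, q1, q3, q4}, add states with some successor in Z. Z1 = {q0, q1, q3, q4, q5}; fixed.
Sat(EF (EX (alarm ∧ empty))) = {q0, q1, q3, q4, q5}
E[¬empty U EF (EX (alarm ∧ empty))]: least fixpoint, start Z0 = Sat(EF (EX (alarm ∧ empty))) = {q0, q1, q3, q4, q5}, add states in Sat(¬empty) with some successor in Z. Already a fixed point.
Sat(E[¬empty U EF (EX (alarm ∧ empty))]) = {q0, q1, q3, q4, q5}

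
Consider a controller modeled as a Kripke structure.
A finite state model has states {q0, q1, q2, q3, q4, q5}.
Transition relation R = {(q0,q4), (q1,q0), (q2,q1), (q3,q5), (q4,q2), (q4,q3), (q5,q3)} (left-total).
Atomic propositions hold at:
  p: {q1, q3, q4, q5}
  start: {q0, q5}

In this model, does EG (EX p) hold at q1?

No

Sat(EX p) = {s : some successor in {q1, q3, q4, q5}} = {q0, q2, q3, q4, q5}
EG (EX p): greatest fixpoint, start Z0 = {q0, q2, q3, q4, q5}, keep only states in Sat with some successor in Z. Z1 = {q0, q3, q4, q5}; fixed.
Sat(EG (EX p)) = {q0, q3, q4, q5}
q1 ∉ Sat(EG (EX p)) = {q0, q3, q4, q5}, so the formula does not hold at q1.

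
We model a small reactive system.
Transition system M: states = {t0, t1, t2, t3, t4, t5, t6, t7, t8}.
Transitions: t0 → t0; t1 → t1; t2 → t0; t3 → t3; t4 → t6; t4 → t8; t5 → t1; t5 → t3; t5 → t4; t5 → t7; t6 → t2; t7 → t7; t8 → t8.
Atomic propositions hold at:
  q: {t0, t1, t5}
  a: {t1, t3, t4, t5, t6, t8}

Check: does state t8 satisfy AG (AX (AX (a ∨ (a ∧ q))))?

Yes

Sat(a ∧ q) = {t1, t5}
Sat(a ∨ (a ∧ q)) = {t1, t3, t4, t5, t6, t8}
Sat(AX (a ∨ (a ∧ q))) = {s : every successor in {t1, t3, t4, t5, t6, t8}} = {t1, t3, t4, t8}
Sat(AX (AX (a ∨ (a ∧ q)))) = {s : every successor in {t1, t3, t4, t8}} = {t1, t3, t8}
AG (AX (AX (a ∨ (a ∧ q)))): greatest fixpoint, start Z0 = {t1, t3, t8}, keep only states in Sat with every successor in Z. Already a fixed point.
Sat(AG (AX (AX (a ∨ (a ∧ q))))) = {t1, t3, t8}
t8 ∈ Sat(AG (AX (AX (a ∨ (a ∧ q))))) = {t1, t3, t8}, so the formula holds at t8.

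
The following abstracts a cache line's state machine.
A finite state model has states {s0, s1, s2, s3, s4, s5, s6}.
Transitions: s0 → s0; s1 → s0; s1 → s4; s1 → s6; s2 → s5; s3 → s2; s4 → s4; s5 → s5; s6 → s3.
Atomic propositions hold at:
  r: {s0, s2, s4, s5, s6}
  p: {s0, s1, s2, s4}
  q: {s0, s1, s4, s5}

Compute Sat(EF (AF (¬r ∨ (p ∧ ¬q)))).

{s1, s2, s3, s6}

Sat(¬r) = {s1, s3}
Sat(¬q) = {s2, s3, s6}
Sat(p ∧ ¬q) = {s2}
Sat(¬r ∨ (p ∧ ¬q)) = {s1, s2, s3}
AF (¬r ∨ (p ∧ ¬q)): least fixpoint, start Z0 = {s1, s2, s3}, add states with every successor in Z. Z1 = {s1, s2, s3, s6}; fixed.
Sat(AF (¬r ∨ (p ∧ ¬q))) = {s1, s2, s3, s6}
EF (AF (¬r ∨ (p ∧ ¬q))): least fixpoint, start Z0 = {s1, s2, s3, s6}, add states with some successor in Z. Already a fixed point.
Sat(EF (AF (¬r ∨ (p ∧ ¬q)))) = {s1, s2, s3, s6}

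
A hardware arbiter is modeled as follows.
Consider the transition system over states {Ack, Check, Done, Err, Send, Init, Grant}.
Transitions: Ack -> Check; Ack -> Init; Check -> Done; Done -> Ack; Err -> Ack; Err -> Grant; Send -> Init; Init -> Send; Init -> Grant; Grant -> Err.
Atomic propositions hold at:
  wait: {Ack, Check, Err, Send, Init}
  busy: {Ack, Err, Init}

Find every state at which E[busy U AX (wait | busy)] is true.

Sat(wait | busy) = {Ack, Check, Err, Send, Init}
Sat(AX (wait | busy)) = {s : every successor in {Ack, Check, Err, Send, Init}} = {Ack, Done, Send, Grant}
E[busy U AX (wait | busy)]: least fixpoint, start Z0 = Sat(AX (wait | busy)) = {Ack, Done, Send, Grant}, add states in Sat(busy) with some successor in Z. Z1 = {Ack, Done, Err, Send, Init, Grant}; fixed.
Sat(E[busy U AX (wait | busy)]) = {Ack, Done, Err, Send, Init, Grant}

{Ack, Done, Err, Send, Init, Grant}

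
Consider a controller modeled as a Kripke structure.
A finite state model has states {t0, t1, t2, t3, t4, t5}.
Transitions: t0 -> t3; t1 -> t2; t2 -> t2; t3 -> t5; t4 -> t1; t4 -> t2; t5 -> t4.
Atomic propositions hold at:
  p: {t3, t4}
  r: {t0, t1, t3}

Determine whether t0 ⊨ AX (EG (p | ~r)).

Sat(~r) = {t2, t4, t5}
Sat(p | ~r) = {t2, t3, t4, t5}
EG (p | ~r): greatest fixpoint, start Z0 = {t2, t3, t4, t5}, keep only states in Sat with some successor in Z. Already a fixed point.
Sat(EG (p | ~r)) = {t2, t3, t4, t5}
Sat(AX (EG (p | ~r))) = {s : every successor in {t2, t3, t4, t5}} = {t0, t1, t2, t3, t5}
t0 ∈ Sat(AX (EG (p | ~r))) = {t0, t1, t2, t3, t5}, so the formula holds at t0.

Yes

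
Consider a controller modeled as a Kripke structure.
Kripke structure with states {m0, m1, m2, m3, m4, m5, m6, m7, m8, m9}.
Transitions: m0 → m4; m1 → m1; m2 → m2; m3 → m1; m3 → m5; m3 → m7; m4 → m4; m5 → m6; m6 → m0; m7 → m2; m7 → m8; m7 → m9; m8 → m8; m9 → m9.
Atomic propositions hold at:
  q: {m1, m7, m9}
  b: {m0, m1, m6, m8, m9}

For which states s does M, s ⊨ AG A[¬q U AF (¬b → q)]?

{m1, m8, m9}

Sat(¬q) = {m0, m2, m3, m4, m5, m6, m8}
Sat(¬b) = {m2, m3, m4, m5, m7}
Sat(¬b → q) = {m0, m1, m6, m7, m8, m9}
AF (¬b → q): least fixpoint, start Z0 = {m0, m1, m6, m7, m8, m9}, add states with every successor in Z. Z1 = {m0, m1, m5, m6, m7, m8, m9}; Z2 = {m0, m1, m3, m5, m6, m7, m8, m9}; fixed.
Sat(AF (¬b → q)) = {m0, m1, m3, m5, m6, m7, m8, m9}
A[¬q U AF (¬b → q)]: least fixpoint, start Z0 = Sat(AF (¬b → q)) = {m0, m1, m3, m5, m6, m7, m8, m9}, add states in Sat(¬q) with every successor in Z. Already a fixed point.
Sat(A[¬q U AF (¬b → q)]) = {m0, m1, m3, m5, m6, m7, m8, m9}
AG A[¬q U AF (¬b → q)]: greatest fixpoint, start Z0 = {m0, m1, m3, m5, m6, m7, m8, m9}, keep only states in Sat with every successor in Z. Z1 = {m1, m3, m5, m6, m8, m9}; Z2 = {m1, m5, m8, m9}; Z3 = {m1, m8, m9}; fixed.
Sat(AG A[¬q U AF (¬b → q)]) = {m1, m8, m9}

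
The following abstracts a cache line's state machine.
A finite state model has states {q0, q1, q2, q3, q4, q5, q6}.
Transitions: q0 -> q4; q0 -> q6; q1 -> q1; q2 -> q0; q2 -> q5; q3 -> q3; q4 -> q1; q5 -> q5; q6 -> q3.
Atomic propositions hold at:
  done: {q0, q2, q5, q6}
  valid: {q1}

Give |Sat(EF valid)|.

4

EF valid: least fixpoint, start Z0 = {q1}, add states with some successor in Z. Z1 = {q1, q4}; Z2 = {q0, q1, q4}; Z3 = {q0, q1, q2, q4}; fixed.
Sat(EF valid) = {q0, q1, q2, q4}
|Sat(EF valid)| = |{q0, q1, q2, q4}| = 4.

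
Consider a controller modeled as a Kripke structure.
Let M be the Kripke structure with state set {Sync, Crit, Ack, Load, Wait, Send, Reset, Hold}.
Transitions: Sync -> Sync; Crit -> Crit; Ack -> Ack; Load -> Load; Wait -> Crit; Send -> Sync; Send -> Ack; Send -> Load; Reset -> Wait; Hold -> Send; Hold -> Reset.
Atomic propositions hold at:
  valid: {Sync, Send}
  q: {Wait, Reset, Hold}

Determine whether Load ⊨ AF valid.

AF valid: least fixpoint, start Z0 = {Sync, Send}, add states with every successor in Z. Already a fixed point.
Sat(AF valid) = {Sync, Send}
Load ∉ Sat(AF valid) = {Sync, Send}, so the formula does not hold at Load.

No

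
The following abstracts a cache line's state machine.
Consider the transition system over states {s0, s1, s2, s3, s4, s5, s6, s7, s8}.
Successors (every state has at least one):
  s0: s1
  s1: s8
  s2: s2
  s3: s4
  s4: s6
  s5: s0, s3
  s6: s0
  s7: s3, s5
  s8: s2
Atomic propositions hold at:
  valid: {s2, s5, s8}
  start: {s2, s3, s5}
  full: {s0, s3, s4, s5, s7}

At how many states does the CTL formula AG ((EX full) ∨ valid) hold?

2

Sat(EX full) = {s : some successor in {s0, s3, s4, s5, s7}} = {s3, s5, s6, s7}
Sat((EX full) ∨ valid) = {s2, s3, s5, s6, s7, s8}
AG ((EX full) ∨ valid): greatest fixpoint, start Z0 = {s2, s3, s5, s6, s7, s8}, keep only states in Sat with every successor in Z. Z1 = {s2, s7, s8}; Z2 = {s2, s8}; fixed.
Sat(AG ((EX full) ∨ valid)) = {s2, s8}
|Sat(AG ((EX full) ∨ valid))| = |{s2, s8}| = 2.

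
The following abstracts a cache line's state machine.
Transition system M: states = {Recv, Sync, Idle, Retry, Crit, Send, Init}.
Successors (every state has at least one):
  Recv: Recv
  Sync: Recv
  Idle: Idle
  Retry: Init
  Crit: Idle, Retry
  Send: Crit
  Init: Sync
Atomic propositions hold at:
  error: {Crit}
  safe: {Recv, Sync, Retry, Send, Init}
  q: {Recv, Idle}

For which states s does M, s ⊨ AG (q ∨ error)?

Sat(q ∨ error) = {Recv, Idle, Crit}
AG (q ∨ error): greatest fixpoint, start Z0 = {Recv, Idle, Crit}, keep only states in Sat with every successor in Z. Z1 = {Recv, Idle}; fixed.
Sat(AG (q ∨ error)) = {Recv, Idle}

{Recv, Idle}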